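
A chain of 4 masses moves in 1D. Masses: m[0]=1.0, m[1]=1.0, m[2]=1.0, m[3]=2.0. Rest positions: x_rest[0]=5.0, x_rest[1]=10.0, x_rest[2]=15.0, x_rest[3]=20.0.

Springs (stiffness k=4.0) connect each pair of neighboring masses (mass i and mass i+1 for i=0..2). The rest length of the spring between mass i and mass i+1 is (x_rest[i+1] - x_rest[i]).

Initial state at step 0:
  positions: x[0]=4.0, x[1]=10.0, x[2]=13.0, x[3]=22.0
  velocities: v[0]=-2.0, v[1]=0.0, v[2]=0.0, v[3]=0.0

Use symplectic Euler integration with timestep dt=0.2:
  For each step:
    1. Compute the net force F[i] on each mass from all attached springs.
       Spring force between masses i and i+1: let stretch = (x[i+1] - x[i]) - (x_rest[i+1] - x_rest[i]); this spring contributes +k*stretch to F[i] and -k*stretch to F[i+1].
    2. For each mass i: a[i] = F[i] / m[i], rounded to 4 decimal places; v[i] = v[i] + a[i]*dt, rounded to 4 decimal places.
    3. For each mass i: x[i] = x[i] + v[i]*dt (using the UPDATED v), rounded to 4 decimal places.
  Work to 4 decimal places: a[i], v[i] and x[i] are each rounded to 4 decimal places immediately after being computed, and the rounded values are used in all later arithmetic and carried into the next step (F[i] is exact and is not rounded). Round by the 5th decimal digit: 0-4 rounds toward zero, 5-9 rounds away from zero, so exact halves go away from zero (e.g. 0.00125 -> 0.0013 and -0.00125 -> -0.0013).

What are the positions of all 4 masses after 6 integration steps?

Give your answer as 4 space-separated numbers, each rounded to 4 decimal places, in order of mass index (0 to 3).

Step 0: x=[4.0000 10.0000 13.0000 22.0000] v=[-2.0000 0.0000 0.0000 0.0000]
Step 1: x=[3.7600 9.5200 13.9600 21.6800] v=[-1.2000 -2.4000 4.8000 -1.6000]
Step 2: x=[3.6416 8.8288 15.4448 21.1424] v=[-0.5920 -3.4560 7.4240 -2.6880]
Step 3: x=[3.5532 8.3662 16.7827 20.5490] v=[-0.4422 -2.3130 6.6893 -2.9670]
Step 4: x=[3.4348 8.4802 17.3765 20.0543] v=[-0.5918 0.5698 2.9691 -2.4735]
Step 5: x=[3.3237 9.2103 16.9754 19.7454] v=[-0.5555 3.6505 -2.0057 -1.5446]
Step 6: x=[3.3545 10.2410 15.7750 19.6149] v=[0.1538 5.1533 -6.0018 -0.6526]

Answer: 3.3545 10.2410 15.7750 19.6149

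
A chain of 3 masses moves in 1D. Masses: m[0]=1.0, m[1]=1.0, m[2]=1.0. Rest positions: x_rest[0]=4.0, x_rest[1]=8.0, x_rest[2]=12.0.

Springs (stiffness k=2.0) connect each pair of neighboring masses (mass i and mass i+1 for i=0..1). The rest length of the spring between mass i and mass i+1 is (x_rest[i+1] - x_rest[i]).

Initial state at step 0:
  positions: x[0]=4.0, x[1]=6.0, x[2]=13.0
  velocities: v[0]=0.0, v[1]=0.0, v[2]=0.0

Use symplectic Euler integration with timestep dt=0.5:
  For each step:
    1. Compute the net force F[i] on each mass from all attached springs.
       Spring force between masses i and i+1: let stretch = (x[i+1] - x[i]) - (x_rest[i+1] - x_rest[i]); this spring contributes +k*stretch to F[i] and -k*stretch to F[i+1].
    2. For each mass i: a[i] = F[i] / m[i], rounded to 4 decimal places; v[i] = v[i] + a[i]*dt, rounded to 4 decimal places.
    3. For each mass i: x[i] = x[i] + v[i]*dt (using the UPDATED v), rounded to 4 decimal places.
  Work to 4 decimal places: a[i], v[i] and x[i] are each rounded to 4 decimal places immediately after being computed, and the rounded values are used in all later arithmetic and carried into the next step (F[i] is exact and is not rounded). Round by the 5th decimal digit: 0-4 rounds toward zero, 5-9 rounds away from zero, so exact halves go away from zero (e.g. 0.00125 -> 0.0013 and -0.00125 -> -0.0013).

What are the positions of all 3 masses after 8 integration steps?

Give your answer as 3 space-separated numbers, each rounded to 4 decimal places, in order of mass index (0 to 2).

Answer: 3.3556 7.2306 12.4141

Derivation:
Step 0: x=[4.0000 6.0000 13.0000] v=[0.0000 0.0000 0.0000]
Step 1: x=[3.0000 8.5000 11.5000] v=[-2.0000 5.0000 -3.0000]
Step 2: x=[2.7500 9.7500 10.5000] v=[-0.5000 2.5000 -2.0000]
Step 3: x=[4.0000 7.8750 11.1250] v=[2.5000 -3.7500 1.2500]
Step 4: x=[5.1875 5.6875 12.1250] v=[2.3750 -4.3750 2.0000]
Step 5: x=[4.6250 6.4688 11.9063] v=[-1.1250 1.5625 -0.4375]
Step 6: x=[2.9844 9.0469 10.9688] v=[-3.2812 5.1562 -1.8750]
Step 7: x=[2.3751 9.5547 11.0704] v=[-1.2187 1.0156 0.2031]
Step 8: x=[3.3556 7.2306 12.4141] v=[1.9609 -4.6483 2.6874]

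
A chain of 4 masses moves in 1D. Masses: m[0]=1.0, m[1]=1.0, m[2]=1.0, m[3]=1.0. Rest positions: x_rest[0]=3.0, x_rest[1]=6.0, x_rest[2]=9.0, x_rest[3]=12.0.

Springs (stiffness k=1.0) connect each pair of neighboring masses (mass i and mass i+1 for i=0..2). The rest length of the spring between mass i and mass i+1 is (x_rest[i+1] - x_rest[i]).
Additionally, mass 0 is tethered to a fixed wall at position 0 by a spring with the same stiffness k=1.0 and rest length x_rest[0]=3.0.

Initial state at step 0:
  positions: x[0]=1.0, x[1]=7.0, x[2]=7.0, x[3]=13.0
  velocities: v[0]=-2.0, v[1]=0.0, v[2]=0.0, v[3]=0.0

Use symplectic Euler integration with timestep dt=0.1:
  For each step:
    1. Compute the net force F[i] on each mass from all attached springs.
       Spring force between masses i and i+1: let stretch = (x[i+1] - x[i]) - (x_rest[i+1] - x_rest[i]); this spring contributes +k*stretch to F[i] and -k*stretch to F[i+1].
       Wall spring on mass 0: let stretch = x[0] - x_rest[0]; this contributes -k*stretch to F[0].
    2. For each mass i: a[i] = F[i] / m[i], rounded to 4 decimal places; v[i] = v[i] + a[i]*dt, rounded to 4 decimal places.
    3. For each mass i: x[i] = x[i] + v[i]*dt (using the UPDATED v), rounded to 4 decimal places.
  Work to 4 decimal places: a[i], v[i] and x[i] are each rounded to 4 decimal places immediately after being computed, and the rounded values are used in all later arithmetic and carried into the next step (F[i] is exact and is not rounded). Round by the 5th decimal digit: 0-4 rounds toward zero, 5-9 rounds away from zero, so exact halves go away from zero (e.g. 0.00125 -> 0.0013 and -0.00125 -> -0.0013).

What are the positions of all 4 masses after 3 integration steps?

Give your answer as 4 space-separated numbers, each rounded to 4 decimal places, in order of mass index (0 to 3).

Answer: 0.7080 6.6435 7.3496 12.8245

Derivation:
Step 0: x=[1.0000 7.0000 7.0000 13.0000] v=[-2.0000 0.0000 0.0000 0.0000]
Step 1: x=[0.8500 6.9400 7.0600 12.9700] v=[-1.5000 -0.6000 0.6000 -0.3000]
Step 2: x=[0.7524 6.8203 7.1779 12.9109] v=[-0.9760 -1.1970 1.1790 -0.5910]
Step 3: x=[0.7080 6.6435 7.3496 12.8245] v=[-0.4445 -1.7680 1.7165 -0.8643]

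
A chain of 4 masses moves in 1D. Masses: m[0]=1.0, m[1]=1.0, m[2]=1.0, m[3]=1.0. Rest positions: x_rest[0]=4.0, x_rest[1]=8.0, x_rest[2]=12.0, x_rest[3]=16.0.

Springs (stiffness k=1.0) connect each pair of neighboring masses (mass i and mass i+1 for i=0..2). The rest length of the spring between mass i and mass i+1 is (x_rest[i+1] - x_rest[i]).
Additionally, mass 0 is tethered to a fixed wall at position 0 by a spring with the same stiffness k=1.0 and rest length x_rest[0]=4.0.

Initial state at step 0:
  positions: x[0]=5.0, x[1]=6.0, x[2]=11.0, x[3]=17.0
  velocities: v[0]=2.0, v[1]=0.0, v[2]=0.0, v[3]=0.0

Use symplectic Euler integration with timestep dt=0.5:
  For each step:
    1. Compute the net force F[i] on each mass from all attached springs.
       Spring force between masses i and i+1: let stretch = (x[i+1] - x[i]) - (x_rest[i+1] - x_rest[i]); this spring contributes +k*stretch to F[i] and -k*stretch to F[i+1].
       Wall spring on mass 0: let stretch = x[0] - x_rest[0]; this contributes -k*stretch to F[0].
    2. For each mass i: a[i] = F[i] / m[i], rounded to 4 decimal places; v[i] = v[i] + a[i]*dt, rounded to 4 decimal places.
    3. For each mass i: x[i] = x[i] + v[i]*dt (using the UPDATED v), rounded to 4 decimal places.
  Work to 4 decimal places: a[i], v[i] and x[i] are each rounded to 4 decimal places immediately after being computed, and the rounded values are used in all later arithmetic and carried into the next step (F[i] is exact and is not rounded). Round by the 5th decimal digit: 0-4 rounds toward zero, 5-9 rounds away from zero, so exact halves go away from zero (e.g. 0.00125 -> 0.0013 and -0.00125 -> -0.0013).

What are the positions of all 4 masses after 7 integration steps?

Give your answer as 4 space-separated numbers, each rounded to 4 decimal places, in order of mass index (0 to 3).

Answer: 5.8409 7.8896 12.2430 16.8809

Derivation:
Step 0: x=[5.0000 6.0000 11.0000 17.0000] v=[2.0000 0.0000 0.0000 0.0000]
Step 1: x=[5.0000 7.0000 11.2500 16.5000] v=[0.0000 2.0000 0.5000 -1.0000]
Step 2: x=[4.2500 8.5625 11.7500 15.6875] v=[-1.5000 3.1250 1.0000 -1.6250]
Step 3: x=[3.5156 9.8438 12.4375 14.8906] v=[-1.4688 2.5625 1.3750 -1.5938]
Step 4: x=[3.4844 10.1915 13.0899 14.4804] v=[-0.0625 0.6953 1.3047 -0.8204]
Step 5: x=[4.2589 9.5870 13.3653 14.7226] v=[1.5489 -1.2091 0.5508 0.4844]
Step 6: x=[5.3007 8.5950 13.0355 15.6255] v=[2.0835 -1.9840 -0.6597 1.8058]
Step 7: x=[5.8409 7.8896 12.2430 16.8809] v=[1.0803 -1.4109 -1.5850 2.5108]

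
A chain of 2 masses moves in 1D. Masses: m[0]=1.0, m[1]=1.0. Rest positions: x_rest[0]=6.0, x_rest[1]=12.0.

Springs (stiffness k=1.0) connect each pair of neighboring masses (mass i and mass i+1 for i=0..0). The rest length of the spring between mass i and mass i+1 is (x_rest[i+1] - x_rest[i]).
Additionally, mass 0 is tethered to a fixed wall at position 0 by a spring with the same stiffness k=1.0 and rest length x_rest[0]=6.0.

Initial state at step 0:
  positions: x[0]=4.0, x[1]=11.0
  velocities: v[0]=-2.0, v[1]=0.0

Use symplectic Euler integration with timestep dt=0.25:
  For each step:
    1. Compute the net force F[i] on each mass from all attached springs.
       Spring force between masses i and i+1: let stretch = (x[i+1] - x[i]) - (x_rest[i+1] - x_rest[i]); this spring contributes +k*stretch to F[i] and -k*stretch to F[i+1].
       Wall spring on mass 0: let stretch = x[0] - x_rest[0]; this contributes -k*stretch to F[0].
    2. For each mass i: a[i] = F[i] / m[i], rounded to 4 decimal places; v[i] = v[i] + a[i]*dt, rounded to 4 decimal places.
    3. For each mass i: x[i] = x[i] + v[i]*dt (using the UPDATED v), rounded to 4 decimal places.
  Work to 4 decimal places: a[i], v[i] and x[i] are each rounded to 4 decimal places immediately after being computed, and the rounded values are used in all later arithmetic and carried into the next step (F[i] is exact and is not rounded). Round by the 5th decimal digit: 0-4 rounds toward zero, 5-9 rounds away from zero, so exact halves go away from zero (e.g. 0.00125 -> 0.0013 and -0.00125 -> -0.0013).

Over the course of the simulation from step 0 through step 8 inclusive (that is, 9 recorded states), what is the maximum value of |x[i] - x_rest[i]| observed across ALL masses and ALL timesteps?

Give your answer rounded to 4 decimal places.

Step 0: x=[4.0000 11.0000] v=[-2.0000 0.0000]
Step 1: x=[3.6875 10.9375] v=[-1.2500 -0.2500]
Step 2: x=[3.5977 10.7969] v=[-0.3594 -0.5625]
Step 3: x=[3.7330 10.5813] v=[0.5410 -0.8623]
Step 4: x=[4.0630 10.3127] v=[1.3198 -1.0744]
Step 5: x=[4.5296 10.0285] v=[1.8665 -1.1368]
Step 6: x=[5.0568 9.7756] v=[2.1088 -1.0115]
Step 7: x=[5.5629 9.6028] v=[2.0243 -0.6912]
Step 8: x=[5.9738 9.5525] v=[1.6436 -0.2012]
Max displacement = 2.4475

Answer: 2.4475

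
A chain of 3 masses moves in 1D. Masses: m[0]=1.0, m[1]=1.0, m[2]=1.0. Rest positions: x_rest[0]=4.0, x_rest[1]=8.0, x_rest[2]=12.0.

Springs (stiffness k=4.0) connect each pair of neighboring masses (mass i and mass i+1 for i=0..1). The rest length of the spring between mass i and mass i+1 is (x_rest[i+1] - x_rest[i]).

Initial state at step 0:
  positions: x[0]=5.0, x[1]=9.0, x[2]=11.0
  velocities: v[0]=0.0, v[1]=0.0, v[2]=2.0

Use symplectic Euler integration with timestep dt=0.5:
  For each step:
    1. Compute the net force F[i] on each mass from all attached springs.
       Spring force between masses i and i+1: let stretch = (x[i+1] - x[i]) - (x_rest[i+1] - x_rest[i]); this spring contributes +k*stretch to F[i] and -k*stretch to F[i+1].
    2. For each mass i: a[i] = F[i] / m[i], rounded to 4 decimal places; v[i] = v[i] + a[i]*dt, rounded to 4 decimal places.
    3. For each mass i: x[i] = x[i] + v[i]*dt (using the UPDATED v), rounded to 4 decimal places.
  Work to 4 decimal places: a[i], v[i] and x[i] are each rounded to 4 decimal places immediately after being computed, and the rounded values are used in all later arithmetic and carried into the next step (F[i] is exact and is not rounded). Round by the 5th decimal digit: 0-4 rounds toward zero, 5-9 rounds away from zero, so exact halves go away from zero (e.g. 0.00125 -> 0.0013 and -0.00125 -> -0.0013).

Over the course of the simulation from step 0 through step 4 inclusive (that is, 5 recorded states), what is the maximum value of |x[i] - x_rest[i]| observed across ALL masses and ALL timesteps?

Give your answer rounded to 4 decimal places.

Answer: 3.0000

Derivation:
Step 0: x=[5.0000 9.0000 11.0000] v=[0.0000 0.0000 2.0000]
Step 1: x=[5.0000 7.0000 14.0000] v=[0.0000 -4.0000 6.0000]
Step 2: x=[3.0000 10.0000 14.0000] v=[-4.0000 6.0000 0.0000]
Step 3: x=[4.0000 10.0000 14.0000] v=[2.0000 0.0000 0.0000]
Step 4: x=[7.0000 8.0000 14.0000] v=[6.0000 -4.0000 0.0000]
Max displacement = 3.0000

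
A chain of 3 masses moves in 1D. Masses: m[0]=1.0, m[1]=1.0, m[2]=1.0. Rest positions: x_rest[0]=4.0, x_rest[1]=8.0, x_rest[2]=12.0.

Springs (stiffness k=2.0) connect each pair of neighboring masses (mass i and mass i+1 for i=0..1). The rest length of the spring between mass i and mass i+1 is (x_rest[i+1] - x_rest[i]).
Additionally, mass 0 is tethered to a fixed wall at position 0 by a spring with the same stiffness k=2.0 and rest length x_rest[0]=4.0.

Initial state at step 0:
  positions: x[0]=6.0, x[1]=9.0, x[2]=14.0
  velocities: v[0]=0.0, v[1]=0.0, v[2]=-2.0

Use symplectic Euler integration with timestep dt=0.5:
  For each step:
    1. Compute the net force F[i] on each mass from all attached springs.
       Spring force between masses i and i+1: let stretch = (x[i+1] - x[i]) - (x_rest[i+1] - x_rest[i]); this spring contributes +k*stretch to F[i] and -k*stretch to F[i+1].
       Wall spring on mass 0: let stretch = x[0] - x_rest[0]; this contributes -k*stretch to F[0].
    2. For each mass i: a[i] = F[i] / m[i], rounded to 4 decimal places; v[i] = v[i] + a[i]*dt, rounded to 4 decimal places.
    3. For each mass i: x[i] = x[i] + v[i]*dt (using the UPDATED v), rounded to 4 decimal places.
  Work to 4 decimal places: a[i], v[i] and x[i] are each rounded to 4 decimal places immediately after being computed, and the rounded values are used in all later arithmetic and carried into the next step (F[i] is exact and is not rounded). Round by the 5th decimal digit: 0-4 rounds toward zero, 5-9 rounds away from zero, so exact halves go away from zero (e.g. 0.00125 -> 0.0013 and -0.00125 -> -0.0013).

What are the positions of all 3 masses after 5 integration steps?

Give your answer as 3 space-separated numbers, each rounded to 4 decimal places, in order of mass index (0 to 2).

Step 0: x=[6.0000 9.0000 14.0000] v=[0.0000 0.0000 -2.0000]
Step 1: x=[4.5000 10.0000 12.5000] v=[-3.0000 2.0000 -3.0000]
Step 2: x=[3.5000 9.5000 11.7500] v=[-2.0000 -1.0000 -1.5000]
Step 3: x=[3.7500 7.1250 11.8750] v=[0.5000 -4.7500 0.2500]
Step 4: x=[3.8125 5.4375 11.6250] v=[0.1250 -3.3750 -0.5000]
Step 5: x=[2.7813 6.0313 10.2813] v=[-2.0625 1.1875 -2.6875]

Answer: 2.7813 6.0313 10.2813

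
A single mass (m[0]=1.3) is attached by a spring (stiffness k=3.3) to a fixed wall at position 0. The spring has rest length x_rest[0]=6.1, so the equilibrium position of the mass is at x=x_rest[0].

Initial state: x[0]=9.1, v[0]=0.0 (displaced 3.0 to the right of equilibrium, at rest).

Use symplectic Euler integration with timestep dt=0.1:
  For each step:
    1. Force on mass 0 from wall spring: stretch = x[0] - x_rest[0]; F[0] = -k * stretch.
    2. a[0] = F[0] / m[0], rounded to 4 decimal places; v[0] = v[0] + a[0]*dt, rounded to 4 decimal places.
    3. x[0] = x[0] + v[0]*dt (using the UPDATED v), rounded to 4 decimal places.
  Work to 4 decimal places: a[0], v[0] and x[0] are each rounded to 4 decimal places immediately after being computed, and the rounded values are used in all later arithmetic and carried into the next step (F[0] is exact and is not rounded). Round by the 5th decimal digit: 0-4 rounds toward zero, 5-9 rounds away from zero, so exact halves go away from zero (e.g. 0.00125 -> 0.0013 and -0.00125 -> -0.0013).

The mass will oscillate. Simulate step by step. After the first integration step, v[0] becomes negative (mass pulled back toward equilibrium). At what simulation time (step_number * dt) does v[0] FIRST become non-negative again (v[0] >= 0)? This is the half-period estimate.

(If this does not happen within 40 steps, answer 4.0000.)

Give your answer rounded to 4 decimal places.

Answer: 2.0000

Derivation:
Step 0: x=[9.1000] v=[0.0000]
Step 1: x=[9.0239] v=[-0.7615]
Step 2: x=[8.8735] v=[-1.5037]
Step 3: x=[8.6527] v=[-2.2077]
Step 4: x=[8.3671] v=[-2.8557]
Step 5: x=[8.0240] v=[-3.4312]
Step 6: x=[7.6320] v=[-3.9196]
Step 7: x=[7.2012] v=[-4.3085]
Step 8: x=[6.7424] v=[-4.5880]
Step 9: x=[6.2673] v=[-4.7511]
Step 10: x=[5.7879] v=[-4.7936]
Step 11: x=[5.3165] v=[-4.7144]
Step 12: x=[4.8650] v=[-4.5155]
Step 13: x=[4.4448] v=[-4.2020]
Step 14: x=[4.0666] v=[-3.7818]
Step 15: x=[3.7400] v=[-3.2656]
Step 16: x=[3.4734] v=[-2.6665]
Step 17: x=[3.2734] v=[-1.9998]
Step 18: x=[3.1452] v=[-1.2823]
Step 19: x=[3.0920] v=[-0.5322]
Step 20: x=[3.1151] v=[0.2314]
First v>=0 after going negative at step 20, time=2.0000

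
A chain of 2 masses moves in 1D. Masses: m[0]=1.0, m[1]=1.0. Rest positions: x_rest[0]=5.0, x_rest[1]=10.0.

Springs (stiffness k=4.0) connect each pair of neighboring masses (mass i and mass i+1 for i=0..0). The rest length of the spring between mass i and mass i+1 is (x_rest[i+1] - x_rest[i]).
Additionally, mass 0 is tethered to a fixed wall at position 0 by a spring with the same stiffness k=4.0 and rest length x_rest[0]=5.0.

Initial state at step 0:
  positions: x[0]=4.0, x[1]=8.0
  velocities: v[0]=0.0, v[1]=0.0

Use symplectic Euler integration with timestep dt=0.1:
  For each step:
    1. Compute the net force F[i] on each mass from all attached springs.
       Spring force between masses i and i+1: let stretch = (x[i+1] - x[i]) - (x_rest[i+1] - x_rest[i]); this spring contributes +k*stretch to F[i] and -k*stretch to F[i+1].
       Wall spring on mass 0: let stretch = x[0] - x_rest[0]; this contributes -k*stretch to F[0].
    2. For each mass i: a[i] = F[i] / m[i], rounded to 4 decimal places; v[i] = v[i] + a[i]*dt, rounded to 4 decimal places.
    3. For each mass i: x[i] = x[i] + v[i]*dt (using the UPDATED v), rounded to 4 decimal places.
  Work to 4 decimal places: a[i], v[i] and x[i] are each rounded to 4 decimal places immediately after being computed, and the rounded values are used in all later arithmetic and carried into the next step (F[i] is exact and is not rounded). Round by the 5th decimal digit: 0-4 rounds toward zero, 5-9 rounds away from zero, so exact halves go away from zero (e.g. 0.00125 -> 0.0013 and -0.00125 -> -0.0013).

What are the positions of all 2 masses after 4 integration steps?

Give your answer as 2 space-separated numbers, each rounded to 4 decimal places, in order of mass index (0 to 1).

Answer: 4.0227 8.3769

Derivation:
Step 0: x=[4.0000 8.0000] v=[0.0000 0.0000]
Step 1: x=[4.0000 8.0400] v=[0.0000 0.4000]
Step 2: x=[4.0016 8.1184] v=[0.0160 0.7840]
Step 3: x=[4.0078 8.2321] v=[0.0621 1.1373]
Step 4: x=[4.0227 8.3769] v=[0.1487 1.4476]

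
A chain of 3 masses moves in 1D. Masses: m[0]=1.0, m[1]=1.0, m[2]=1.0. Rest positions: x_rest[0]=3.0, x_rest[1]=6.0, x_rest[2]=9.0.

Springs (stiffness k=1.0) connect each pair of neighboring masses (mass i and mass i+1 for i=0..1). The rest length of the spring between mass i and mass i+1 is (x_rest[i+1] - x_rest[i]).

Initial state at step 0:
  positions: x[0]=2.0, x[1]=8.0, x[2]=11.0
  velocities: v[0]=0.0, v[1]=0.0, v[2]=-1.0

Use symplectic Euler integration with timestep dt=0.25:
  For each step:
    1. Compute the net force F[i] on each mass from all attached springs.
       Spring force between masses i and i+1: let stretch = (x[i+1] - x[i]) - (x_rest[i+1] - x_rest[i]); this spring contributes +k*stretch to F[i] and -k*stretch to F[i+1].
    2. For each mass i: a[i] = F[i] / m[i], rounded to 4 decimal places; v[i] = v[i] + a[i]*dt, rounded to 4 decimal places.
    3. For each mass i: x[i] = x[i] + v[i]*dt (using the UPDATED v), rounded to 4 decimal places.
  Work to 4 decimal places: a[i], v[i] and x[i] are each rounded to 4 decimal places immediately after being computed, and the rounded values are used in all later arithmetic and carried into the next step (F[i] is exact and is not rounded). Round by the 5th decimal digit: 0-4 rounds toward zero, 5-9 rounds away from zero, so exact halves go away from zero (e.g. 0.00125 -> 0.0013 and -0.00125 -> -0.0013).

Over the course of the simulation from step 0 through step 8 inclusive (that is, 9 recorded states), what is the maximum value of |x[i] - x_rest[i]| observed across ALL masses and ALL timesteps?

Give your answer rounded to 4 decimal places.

Step 0: x=[2.0000 8.0000 11.0000] v=[0.0000 0.0000 -1.0000]
Step 1: x=[2.1875 7.8125 10.7500] v=[0.7500 -0.7500 -1.0000]
Step 2: x=[2.5391 7.4570 10.5039] v=[1.4063 -1.4219 -0.9844]
Step 3: x=[3.0106 6.9846 10.2549] v=[1.8858 -1.8897 -0.9961]
Step 4: x=[3.5429 6.4682 9.9890] v=[2.1293 -2.0656 -1.0637]
Step 5: x=[4.0706 5.9890 9.6905] v=[2.1106 -1.9167 -1.1939]
Step 6: x=[4.5307 5.6213 9.3482] v=[1.8402 -1.4709 -1.3693]
Step 7: x=[4.8714 5.4184 8.9605] v=[1.3629 -0.8118 -1.5510]
Step 8: x=[5.0588 5.4027 8.5389] v=[0.7497 -0.0630 -1.6865]
Max displacement = 2.0588

Answer: 2.0588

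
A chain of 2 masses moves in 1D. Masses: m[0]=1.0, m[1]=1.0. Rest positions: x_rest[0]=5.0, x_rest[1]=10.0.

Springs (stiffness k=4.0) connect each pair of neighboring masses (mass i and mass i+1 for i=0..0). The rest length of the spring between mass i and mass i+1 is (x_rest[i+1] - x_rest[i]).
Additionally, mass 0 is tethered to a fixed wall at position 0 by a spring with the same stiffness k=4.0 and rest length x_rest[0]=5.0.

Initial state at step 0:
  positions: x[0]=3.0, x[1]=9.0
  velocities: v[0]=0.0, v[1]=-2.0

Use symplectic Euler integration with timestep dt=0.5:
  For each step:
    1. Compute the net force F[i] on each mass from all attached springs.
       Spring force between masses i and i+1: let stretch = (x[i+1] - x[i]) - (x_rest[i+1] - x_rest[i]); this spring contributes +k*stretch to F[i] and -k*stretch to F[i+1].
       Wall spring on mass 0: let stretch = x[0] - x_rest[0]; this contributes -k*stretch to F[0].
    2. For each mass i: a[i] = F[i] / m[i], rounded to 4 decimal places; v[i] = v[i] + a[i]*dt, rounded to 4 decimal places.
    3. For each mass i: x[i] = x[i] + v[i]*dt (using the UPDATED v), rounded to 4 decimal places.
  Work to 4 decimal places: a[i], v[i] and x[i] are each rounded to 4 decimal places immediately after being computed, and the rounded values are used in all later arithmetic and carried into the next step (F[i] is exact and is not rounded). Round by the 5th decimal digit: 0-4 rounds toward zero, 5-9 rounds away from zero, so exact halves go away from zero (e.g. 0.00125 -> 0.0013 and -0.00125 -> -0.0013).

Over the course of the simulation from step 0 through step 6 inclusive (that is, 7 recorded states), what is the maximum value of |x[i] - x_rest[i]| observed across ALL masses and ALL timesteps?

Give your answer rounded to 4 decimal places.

Answer: 3.0000

Derivation:
Step 0: x=[3.0000 9.0000] v=[0.0000 -2.0000]
Step 1: x=[6.0000 7.0000] v=[6.0000 -4.0000]
Step 2: x=[4.0000 9.0000] v=[-4.0000 4.0000]
Step 3: x=[3.0000 11.0000] v=[-2.0000 4.0000]
Step 4: x=[7.0000 10.0000] v=[8.0000 -2.0000]
Step 5: x=[7.0000 11.0000] v=[0.0000 2.0000]
Step 6: x=[4.0000 13.0000] v=[-6.0000 4.0000]
Max displacement = 3.0000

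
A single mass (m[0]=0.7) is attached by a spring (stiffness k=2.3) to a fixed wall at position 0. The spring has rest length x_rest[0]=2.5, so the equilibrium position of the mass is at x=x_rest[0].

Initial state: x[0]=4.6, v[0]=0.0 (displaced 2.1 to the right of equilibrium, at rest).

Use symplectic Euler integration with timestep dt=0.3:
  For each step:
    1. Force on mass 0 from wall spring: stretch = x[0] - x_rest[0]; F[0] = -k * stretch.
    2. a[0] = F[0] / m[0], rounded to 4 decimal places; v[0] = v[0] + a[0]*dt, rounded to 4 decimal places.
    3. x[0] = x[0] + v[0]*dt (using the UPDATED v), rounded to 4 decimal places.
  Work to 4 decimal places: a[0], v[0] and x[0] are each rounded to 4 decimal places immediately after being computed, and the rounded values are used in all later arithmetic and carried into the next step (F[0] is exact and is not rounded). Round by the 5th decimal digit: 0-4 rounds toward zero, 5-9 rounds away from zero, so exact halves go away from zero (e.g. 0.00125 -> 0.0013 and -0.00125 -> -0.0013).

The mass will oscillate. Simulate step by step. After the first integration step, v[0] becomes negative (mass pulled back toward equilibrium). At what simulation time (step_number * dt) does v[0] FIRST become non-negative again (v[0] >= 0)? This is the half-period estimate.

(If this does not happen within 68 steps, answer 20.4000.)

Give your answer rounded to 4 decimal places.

Step 0: x=[4.6000] v=[0.0000]
Step 1: x=[3.9790] v=[-2.0700]
Step 2: x=[2.9206] v=[-3.5279]
Step 3: x=[1.7379] v=[-3.9425]
Step 4: x=[0.7805] v=[-3.1913]
Step 5: x=[0.3316] v=[-1.4964]
Step 6: x=[0.5239] v=[0.6410]
First v>=0 after going negative at step 6, time=1.8000

Answer: 1.8000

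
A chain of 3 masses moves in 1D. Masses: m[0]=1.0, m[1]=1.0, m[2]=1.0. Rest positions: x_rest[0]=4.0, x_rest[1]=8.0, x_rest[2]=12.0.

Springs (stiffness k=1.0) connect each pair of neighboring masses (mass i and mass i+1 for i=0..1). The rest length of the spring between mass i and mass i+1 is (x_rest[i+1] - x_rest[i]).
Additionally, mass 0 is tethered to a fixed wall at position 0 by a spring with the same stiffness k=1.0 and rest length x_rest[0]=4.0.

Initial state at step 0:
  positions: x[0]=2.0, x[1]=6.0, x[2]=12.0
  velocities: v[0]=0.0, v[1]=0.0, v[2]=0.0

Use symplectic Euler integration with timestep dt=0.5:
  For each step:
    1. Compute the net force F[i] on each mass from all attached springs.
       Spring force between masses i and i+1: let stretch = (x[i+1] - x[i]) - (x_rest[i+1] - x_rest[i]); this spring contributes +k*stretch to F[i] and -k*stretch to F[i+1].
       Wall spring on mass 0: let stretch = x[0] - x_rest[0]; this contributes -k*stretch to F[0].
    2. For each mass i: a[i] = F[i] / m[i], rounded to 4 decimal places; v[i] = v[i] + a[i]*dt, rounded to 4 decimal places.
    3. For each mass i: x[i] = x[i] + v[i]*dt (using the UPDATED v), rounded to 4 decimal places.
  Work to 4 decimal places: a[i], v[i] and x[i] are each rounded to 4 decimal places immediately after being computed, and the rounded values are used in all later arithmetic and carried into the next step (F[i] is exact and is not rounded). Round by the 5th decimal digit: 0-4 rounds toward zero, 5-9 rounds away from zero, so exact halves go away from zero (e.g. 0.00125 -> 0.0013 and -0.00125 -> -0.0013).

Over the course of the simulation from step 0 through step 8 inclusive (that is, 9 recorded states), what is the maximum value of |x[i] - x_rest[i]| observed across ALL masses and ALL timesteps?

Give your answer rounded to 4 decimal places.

Step 0: x=[2.0000 6.0000 12.0000] v=[0.0000 0.0000 0.0000]
Step 1: x=[2.5000 6.5000 11.5000] v=[1.0000 1.0000 -1.0000]
Step 2: x=[3.3750 7.2500 10.7500] v=[1.7500 1.5000 -1.5000]
Step 3: x=[4.3750 7.9063 10.1250] v=[2.0000 1.3125 -1.2500]
Step 4: x=[5.1641 8.2344 9.9453] v=[1.5782 0.6562 -0.3594]
Step 5: x=[5.4298 8.2227 10.3379] v=[0.5313 -0.0235 0.7852]
Step 6: x=[5.0362 8.0415 11.2017] v=[-0.7872 -0.3624 1.7276]
Step 7: x=[4.1349 7.8990 12.2755] v=[-1.8027 -0.2850 2.1475]
Step 8: x=[3.1409 7.9096 13.2552] v=[-1.9881 0.0212 1.9593]
Max displacement = 2.0547

Answer: 2.0547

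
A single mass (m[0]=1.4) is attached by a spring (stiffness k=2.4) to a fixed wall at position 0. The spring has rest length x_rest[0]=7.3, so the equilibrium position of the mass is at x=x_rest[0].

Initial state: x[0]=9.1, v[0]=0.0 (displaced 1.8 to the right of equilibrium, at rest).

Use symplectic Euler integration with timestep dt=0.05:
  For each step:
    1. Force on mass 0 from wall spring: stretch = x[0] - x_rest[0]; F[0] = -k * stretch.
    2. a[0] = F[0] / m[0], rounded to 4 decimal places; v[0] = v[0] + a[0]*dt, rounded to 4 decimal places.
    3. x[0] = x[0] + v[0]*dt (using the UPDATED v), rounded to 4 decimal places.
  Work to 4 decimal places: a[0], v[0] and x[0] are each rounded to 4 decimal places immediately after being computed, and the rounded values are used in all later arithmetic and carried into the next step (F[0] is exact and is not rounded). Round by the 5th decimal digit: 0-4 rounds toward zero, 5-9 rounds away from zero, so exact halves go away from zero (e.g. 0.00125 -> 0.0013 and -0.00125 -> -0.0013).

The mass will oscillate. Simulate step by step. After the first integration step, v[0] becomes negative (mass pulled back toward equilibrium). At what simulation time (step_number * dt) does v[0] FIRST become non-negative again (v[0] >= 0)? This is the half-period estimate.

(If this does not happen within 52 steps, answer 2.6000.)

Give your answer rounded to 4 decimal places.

Answer: 2.4000

Derivation:
Step 0: x=[9.1000] v=[0.0000]
Step 1: x=[9.0923] v=[-0.1543]
Step 2: x=[9.0769] v=[-0.3079]
Step 3: x=[9.0539] v=[-0.4602]
Step 4: x=[9.0234] v=[-0.6105]
Step 5: x=[8.9855] v=[-0.7582]
Step 6: x=[8.9404] v=[-0.9027]
Step 7: x=[8.8882] v=[-1.0433]
Step 8: x=[8.8292] v=[-1.1794]
Step 9: x=[8.7637] v=[-1.3105]
Step 10: x=[8.6919] v=[-1.4360]
Step 11: x=[8.6141] v=[-1.5553]
Step 12: x=[8.5307] v=[-1.6679]
Step 13: x=[8.4420] v=[-1.7734]
Step 14: x=[8.3484] v=[-1.8713]
Step 15: x=[8.2503] v=[-1.9612]
Step 16: x=[8.1482] v=[-2.0427]
Step 17: x=[8.0424] v=[-2.1154]
Step 18: x=[7.9335] v=[-2.1790]
Step 19: x=[7.8218] v=[-2.2333]
Step 20: x=[7.7079] v=[-2.2780]
Step 21: x=[7.5923] v=[-2.3130]
Step 22: x=[7.4754] v=[-2.3381]
Step 23: x=[7.3577] v=[-2.3531]
Step 24: x=[7.2398] v=[-2.3580]
Step 25: x=[7.1222] v=[-2.3528]
Step 26: x=[7.0053] v=[-2.3376]
Step 27: x=[6.8897] v=[-2.3123]
Step 28: x=[6.7758] v=[-2.2771]
Step 29: x=[6.6642] v=[-2.2322]
Step 30: x=[6.5553] v=[-2.1777]
Step 31: x=[6.4496] v=[-2.1139]
Step 32: x=[6.3476] v=[-2.0410]
Step 33: x=[6.2496] v=[-1.9594]
Step 34: x=[6.1561] v=[-1.8694]
Step 35: x=[6.0675] v=[-1.7714]
Step 36: x=[5.9842] v=[-1.6658]
Step 37: x=[5.9066] v=[-1.5530]
Step 38: x=[5.8349] v=[-1.4336]
Step 39: x=[5.7695] v=[-1.3080]
Step 40: x=[5.7107] v=[-1.1768]
Step 41: x=[5.6587] v=[-1.0406]
Step 42: x=[5.6137] v=[-0.8999]
Step 43: x=[5.5759] v=[-0.7554]
Step 44: x=[5.5455] v=[-0.6076]
Step 45: x=[5.5226] v=[-0.4572]
Step 46: x=[5.5074] v=[-0.3049]
Step 47: x=[5.4998] v=[-0.1513]
Step 48: x=[5.5000] v=[0.0030]
First v>=0 after going negative at step 48, time=2.4000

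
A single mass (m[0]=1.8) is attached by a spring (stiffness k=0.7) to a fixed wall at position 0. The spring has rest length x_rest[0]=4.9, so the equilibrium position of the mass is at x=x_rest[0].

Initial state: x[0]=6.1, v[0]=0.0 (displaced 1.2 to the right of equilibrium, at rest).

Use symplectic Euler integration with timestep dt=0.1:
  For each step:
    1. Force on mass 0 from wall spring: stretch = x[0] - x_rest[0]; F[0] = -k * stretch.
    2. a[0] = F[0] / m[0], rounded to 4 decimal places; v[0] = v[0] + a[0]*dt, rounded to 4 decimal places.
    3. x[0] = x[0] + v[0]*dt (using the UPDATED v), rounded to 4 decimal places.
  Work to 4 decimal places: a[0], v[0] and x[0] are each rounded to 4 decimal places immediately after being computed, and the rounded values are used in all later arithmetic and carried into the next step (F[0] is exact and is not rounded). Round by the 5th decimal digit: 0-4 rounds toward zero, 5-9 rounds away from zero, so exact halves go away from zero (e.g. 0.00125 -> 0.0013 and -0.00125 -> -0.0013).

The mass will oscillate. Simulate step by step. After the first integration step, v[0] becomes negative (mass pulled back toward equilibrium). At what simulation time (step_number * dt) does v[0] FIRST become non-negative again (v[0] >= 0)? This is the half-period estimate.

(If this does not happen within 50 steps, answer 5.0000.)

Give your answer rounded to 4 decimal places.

Answer: 5.0000

Derivation:
Step 0: x=[6.1000] v=[0.0000]
Step 1: x=[6.0953] v=[-0.0467]
Step 2: x=[6.0860] v=[-0.0932]
Step 3: x=[6.0721] v=[-0.1393]
Step 4: x=[6.0536] v=[-0.1849]
Step 5: x=[6.0306] v=[-0.2298]
Step 6: x=[6.0032] v=[-0.2738]
Step 7: x=[5.9715] v=[-0.3167]
Step 8: x=[5.9357] v=[-0.3584]
Step 9: x=[5.8958] v=[-0.3987]
Step 10: x=[5.8521] v=[-0.4374]
Step 11: x=[5.8047] v=[-0.4744]
Step 12: x=[5.7537] v=[-0.5096]
Step 13: x=[5.6994] v=[-0.5428]
Step 14: x=[5.6420] v=[-0.5739]
Step 15: x=[5.5817] v=[-0.6028]
Step 16: x=[5.5188] v=[-0.6293]
Step 17: x=[5.4535] v=[-0.6534]
Step 18: x=[5.3860] v=[-0.6749]
Step 19: x=[5.3166] v=[-0.6938]
Step 20: x=[5.2456] v=[-0.7100]
Step 21: x=[5.1733] v=[-0.7234]
Step 22: x=[5.0999] v=[-0.7340]
Step 23: x=[5.0257] v=[-0.7418]
Step 24: x=[4.9510] v=[-0.7467]
Step 25: x=[4.8761] v=[-0.7487]
Step 26: x=[4.8013] v=[-0.7478]
Step 27: x=[4.7269] v=[-0.7440]
Step 28: x=[4.6532] v=[-0.7373]
Step 29: x=[4.5804] v=[-0.7277]
Step 30: x=[4.5089] v=[-0.7153]
Step 31: x=[4.4389] v=[-0.7001]
Step 32: x=[4.3707] v=[-0.6822]
Step 33: x=[4.3045] v=[-0.6616]
Step 34: x=[4.2407] v=[-0.6384]
Step 35: x=[4.1794] v=[-0.6128]
Step 36: x=[4.1209] v=[-0.5848]
Step 37: x=[4.0655] v=[-0.5545]
Step 38: x=[4.0133] v=[-0.5221]
Step 39: x=[3.9645] v=[-0.4876]
Step 40: x=[3.9194] v=[-0.4512]
Step 41: x=[3.8781] v=[-0.4131]
Step 42: x=[3.8408] v=[-0.3734]
Step 43: x=[3.8076] v=[-0.3322]
Step 44: x=[3.7786] v=[-0.2897]
Step 45: x=[3.7540] v=[-0.2461]
Step 46: x=[3.7339] v=[-0.2015]
Step 47: x=[3.7183] v=[-0.1562]
Step 48: x=[3.7073] v=[-0.1102]
Step 49: x=[3.7009] v=[-0.0638]
Step 50: x=[3.6992] v=[-0.0172]
v[0] did not become non-negative within 50 steps; using fallback time=5.0000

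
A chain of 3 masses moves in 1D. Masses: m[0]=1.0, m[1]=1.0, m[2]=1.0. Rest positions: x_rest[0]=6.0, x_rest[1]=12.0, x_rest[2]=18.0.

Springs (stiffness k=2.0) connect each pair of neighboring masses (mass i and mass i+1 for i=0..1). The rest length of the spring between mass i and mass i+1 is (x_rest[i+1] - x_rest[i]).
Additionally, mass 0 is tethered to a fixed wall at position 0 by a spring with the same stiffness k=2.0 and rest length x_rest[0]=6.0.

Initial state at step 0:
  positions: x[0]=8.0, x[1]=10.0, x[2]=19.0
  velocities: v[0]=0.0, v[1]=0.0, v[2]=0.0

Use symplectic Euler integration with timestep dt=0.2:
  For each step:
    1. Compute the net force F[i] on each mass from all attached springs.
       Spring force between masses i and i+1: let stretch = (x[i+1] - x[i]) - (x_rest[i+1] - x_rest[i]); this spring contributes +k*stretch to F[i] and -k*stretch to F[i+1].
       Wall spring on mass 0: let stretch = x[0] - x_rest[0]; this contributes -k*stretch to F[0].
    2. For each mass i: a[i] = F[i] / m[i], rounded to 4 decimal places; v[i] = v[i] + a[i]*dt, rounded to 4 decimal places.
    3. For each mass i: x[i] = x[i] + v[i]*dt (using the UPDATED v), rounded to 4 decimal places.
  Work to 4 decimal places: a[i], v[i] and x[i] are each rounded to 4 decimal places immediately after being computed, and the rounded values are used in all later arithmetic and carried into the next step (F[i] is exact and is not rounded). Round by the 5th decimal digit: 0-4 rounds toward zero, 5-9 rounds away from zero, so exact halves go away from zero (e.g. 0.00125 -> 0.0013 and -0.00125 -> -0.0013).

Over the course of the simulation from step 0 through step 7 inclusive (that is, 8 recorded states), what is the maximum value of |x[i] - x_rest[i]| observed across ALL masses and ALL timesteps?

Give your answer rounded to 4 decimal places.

Step 0: x=[8.0000 10.0000 19.0000] v=[0.0000 0.0000 0.0000]
Step 1: x=[7.5200 10.5600 18.7600] v=[-2.4000 2.8000 -1.2000]
Step 2: x=[6.6816 11.5328 18.3440] v=[-4.1920 4.8640 -2.0800]
Step 3: x=[5.6968 12.6624 17.8631] v=[-4.9242 5.6480 -2.4045]
Step 4: x=[4.8135 13.6508 17.4461] v=[-4.4167 4.9420 -2.0848]
Step 5: x=[4.2521 14.2358 17.2055] v=[-2.8072 2.9252 -1.2029]
Step 6: x=[4.1492 14.2597 17.2073] v=[-0.5146 0.1196 0.0092]
Step 7: x=[4.5232 13.7106 17.4533] v=[1.8699 -2.7456 1.2302]
Max displacement = 2.2597

Answer: 2.2597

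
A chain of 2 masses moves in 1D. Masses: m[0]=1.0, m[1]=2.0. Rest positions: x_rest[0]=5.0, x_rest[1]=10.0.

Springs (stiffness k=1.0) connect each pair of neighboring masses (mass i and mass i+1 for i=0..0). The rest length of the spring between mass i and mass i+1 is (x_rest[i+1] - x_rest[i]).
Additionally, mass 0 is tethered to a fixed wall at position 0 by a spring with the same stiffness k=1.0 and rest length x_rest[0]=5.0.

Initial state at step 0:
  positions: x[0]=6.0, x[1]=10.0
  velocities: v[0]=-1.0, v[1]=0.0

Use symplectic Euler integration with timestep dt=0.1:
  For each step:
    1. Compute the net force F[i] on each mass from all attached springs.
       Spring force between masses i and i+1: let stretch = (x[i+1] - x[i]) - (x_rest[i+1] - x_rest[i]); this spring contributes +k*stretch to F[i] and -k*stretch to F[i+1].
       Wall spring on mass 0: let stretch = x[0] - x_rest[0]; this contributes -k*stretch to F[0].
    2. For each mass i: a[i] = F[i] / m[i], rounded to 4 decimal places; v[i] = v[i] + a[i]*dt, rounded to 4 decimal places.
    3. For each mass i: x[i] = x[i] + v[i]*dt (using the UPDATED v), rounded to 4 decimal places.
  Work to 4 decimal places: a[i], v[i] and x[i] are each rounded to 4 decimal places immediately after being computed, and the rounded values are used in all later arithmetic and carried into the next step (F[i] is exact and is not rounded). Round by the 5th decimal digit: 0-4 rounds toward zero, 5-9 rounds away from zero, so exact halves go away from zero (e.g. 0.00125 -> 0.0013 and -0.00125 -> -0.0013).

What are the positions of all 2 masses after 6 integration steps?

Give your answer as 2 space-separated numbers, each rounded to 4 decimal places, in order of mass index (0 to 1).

Answer: 5.0781 10.0797

Derivation:
Step 0: x=[6.0000 10.0000] v=[-1.0000 0.0000]
Step 1: x=[5.8800 10.0050] v=[-1.2000 0.0500]
Step 2: x=[5.7425 10.0144] v=[-1.3755 0.0938]
Step 3: x=[5.5902 10.0274] v=[-1.5226 0.1302]
Step 4: x=[5.4264 10.0432] v=[-1.6379 0.1583]
Step 5: x=[5.2545 10.0610] v=[-1.7189 0.1775]
Step 6: x=[5.0781 10.0797] v=[-1.7637 0.1872]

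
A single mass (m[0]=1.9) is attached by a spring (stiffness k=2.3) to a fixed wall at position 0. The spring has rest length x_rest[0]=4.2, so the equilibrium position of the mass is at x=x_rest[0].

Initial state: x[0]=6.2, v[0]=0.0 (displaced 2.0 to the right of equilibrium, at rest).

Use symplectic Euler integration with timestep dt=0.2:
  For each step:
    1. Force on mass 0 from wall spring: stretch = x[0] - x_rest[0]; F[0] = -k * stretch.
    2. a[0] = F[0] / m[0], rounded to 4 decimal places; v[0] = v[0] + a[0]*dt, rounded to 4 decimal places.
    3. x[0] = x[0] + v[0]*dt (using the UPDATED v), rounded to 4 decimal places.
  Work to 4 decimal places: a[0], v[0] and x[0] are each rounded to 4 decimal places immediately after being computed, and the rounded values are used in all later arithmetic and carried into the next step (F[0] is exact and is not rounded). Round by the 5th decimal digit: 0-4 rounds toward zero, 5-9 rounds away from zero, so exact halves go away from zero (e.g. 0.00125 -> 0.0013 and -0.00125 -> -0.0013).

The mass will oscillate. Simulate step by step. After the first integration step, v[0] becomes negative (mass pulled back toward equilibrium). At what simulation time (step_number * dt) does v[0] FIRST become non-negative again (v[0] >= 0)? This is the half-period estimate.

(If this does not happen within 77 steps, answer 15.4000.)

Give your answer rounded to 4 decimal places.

Answer: 3.0000

Derivation:
Step 0: x=[6.2000] v=[0.0000]
Step 1: x=[6.1032] v=[-0.4842]
Step 2: x=[5.9142] v=[-0.9450]
Step 3: x=[5.6422] v=[-1.3600]
Step 4: x=[5.3004] v=[-1.7092]
Step 5: x=[4.9053] v=[-1.9756]
Step 6: x=[4.4760] v=[-2.1464]
Step 7: x=[4.0334] v=[-2.2132]
Step 8: x=[3.5988] v=[-2.1729]
Step 9: x=[3.1933] v=[-2.0273]
Step 10: x=[2.8366] v=[-1.7836]
Step 11: x=[2.5459] v=[-1.4535]
Step 12: x=[2.3353] v=[-1.0530]
Step 13: x=[2.2150] v=[-0.6015]
Step 14: x=[2.1908] v=[-0.1209]
Step 15: x=[2.2639] v=[0.3655]
First v>=0 after going negative at step 15, time=3.0000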